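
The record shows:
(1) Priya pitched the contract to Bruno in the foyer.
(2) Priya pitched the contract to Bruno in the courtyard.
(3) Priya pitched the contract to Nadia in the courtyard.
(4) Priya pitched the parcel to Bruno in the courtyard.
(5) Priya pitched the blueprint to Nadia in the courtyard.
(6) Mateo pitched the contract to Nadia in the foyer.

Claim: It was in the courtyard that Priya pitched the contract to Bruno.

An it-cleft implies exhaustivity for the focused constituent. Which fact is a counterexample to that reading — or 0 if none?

Focus of the cleft: "in the courtyard" (the setting). Presupposed background: same agent, thing, recipient (Priya / the contract / Bruno).
The exhaustive reading says no other setting fits that background.
But fact (1) also has same agent, thing, recipient (Priya / the contract / Bruno), with setting = in the foyer — so the exhaustive reading fails.

1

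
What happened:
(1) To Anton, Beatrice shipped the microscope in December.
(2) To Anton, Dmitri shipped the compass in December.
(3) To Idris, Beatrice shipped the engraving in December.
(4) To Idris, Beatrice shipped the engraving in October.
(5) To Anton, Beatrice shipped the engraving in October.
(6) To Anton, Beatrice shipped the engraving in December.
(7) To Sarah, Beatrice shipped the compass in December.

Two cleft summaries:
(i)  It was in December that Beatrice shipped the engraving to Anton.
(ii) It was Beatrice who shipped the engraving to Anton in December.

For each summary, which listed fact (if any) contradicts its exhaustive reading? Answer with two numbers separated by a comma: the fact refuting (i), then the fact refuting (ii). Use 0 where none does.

(i): focus "in December". Looking for same agent, thing, recipient (Beatrice / the engraving / Anton) with some other setting — fact (5) has in October there. Refuted.
(ii): focus "Beatrice". No fact shares same thing, recipient, setting (the engraving / Anton / in December) with a different agent. 0.

5, 0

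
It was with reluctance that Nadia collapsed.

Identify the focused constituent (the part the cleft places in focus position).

with reluctance

In an it-cleft "It was X that/who ...", the clefted constituent X is the focus; the that/who-clause expresses the presupposed open proposition.
Here the focus is "with reluctance". The backgrounded (presupposed) material includes "Nadia".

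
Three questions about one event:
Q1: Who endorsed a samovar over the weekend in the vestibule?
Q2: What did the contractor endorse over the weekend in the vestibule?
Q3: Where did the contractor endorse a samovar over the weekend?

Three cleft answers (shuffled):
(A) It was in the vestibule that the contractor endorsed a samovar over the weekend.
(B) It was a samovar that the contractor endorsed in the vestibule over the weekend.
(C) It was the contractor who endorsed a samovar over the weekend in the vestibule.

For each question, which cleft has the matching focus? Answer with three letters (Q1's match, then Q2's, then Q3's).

CBA

Q1 asks about the subject (agent); cleft (C) focuses "the contractor", which is the subject (agent) — so Q1 → C.
Q2 asks about the direct object; cleft (B) focuses "a samovar", which is the direct object — so Q2 → B.
Q3 asks about the location; cleft (A) focuses "in the vestibule", which is the location — so Q3 → A.
Mapping: Q1→C, Q2→B, Q3→A.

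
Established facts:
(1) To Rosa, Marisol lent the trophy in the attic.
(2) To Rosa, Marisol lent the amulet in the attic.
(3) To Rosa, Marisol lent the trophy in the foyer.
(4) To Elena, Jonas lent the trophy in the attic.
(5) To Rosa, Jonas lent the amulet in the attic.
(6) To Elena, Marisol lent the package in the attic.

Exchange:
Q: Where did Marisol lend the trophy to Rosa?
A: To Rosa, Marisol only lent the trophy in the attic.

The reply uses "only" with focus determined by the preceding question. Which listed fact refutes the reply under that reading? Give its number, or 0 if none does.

The question "Where did ...?" targets the setting, so in the reply the focus falls on "in the attic".
"Only" then excludes alternative settings while the background — same agent, thing, recipient (Marisol / the trophy / Rosa) — is held fixed.
Fact (3) shares the background with a different setting (in the foyer) — counterexample.
(Fact (2) would refute a reading with focus on the thing — but that is not what the question asks.)

3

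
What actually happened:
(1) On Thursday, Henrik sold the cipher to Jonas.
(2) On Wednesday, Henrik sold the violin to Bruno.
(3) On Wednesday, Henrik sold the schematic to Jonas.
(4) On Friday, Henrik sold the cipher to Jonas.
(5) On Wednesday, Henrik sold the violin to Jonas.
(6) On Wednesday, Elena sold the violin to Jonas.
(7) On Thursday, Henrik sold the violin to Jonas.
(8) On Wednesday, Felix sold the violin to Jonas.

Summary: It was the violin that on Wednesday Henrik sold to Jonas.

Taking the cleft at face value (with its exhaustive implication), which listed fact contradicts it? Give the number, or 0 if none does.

3

The cleft puts "the violin" in focus and presupposes the open proposition with Henrik as agent and Jonas as recipient and on Wednesday as setting.
Exhaustivity: the violin is the only thing satisfying that background.
Fact (3) shares the background but with thing = the schematic; exhaustivity is violated.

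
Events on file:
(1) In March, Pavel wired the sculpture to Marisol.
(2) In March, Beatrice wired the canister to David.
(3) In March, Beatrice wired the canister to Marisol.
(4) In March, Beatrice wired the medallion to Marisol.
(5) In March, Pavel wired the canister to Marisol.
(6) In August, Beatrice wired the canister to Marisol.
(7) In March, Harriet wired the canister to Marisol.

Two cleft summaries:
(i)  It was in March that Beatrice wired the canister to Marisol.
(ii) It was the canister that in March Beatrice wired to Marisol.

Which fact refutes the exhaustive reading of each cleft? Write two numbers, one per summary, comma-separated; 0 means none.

Summary (i) focuses "in March" (the setting); background agent = Beatrice, thing = the canister, recipient = Marisol. Fact (6) matches that background with setting = in August — refutes (i).
Summary (ii) focuses "the canister" (the thing); background agent = Beatrice, recipient = Marisol, setting = in March. Fact (4) matches that background with thing = the medallion — refutes (ii).

6, 4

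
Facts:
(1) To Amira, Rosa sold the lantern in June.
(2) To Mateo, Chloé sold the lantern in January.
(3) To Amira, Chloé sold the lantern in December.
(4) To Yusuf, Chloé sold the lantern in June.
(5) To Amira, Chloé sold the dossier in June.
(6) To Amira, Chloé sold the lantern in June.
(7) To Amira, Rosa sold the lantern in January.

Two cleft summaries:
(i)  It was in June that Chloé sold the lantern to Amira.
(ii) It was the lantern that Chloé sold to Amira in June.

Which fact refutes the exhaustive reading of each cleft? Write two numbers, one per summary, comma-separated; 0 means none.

(i): focus "in June". Looking for agent = Chloé, thing = the lantern, recipient = Amira with some other setting — fact (3) has in December there. Refuted.
(ii): focus "the lantern". Looking for agent = Chloé, recipient = Amira, setting = in June with some other thing — fact (5) has the dossier there. Refuted.

3, 5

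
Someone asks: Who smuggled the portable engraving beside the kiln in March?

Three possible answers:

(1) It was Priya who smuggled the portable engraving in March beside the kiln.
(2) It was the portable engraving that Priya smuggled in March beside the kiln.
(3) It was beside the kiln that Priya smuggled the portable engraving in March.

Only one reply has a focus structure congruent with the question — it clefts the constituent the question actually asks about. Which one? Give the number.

The question word "who" targets the subject (agent).
Option (1) clefts "Priya" — that matches what the question asks about.
Option (2) clefts "the portable engraving" — the direct object, not what was asked.
Option (3) clefts "beside the kiln" — the location, not what was asked.
So the congruent reply is (1).

1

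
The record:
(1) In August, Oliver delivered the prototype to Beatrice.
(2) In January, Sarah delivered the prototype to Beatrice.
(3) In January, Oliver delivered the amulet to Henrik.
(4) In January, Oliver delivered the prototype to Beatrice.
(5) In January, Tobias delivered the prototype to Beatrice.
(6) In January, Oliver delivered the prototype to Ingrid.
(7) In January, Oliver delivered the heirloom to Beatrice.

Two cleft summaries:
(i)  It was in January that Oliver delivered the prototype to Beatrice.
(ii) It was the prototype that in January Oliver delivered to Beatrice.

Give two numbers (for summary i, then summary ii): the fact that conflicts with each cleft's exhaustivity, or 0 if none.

(i): focus "in January". Looking for same agent, thing, recipient (Oliver / the prototype / Beatrice) with some other setting — fact (1) has in August there. Refuted.
(ii): focus "the prototype". Looking for same agent, recipient, setting (Oliver / Beatrice / in January) with some other thing — fact (7) has the heirloom there. Refuted.

1, 7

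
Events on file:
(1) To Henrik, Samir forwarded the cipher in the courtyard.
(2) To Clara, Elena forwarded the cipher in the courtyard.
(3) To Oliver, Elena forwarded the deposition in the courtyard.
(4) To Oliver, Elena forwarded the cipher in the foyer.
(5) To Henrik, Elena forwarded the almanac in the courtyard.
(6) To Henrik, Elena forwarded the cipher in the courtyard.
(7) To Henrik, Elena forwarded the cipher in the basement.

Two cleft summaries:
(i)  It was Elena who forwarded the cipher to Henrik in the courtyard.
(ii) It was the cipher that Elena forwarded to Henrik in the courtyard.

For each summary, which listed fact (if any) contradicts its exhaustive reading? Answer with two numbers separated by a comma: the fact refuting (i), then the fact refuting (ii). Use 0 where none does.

Summary (i) focuses "Elena" (the agent); background the cipher as thing and Henrik as recipient and in the courtyard as setting. Fact (1) matches that background with agent = Samir — refutes (i).
Summary (ii) focuses "the cipher" (the thing); background Elena as agent and Henrik as recipient and in the courtyard as setting. Fact (5) matches that background with thing = the almanac — refutes (ii).

1, 5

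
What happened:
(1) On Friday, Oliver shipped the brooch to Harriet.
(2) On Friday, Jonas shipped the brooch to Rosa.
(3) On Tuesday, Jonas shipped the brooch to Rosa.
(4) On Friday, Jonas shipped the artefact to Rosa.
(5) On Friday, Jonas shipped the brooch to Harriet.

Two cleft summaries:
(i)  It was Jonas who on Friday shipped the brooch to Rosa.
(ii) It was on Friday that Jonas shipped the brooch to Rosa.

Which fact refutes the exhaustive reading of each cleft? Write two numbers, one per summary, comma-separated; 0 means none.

Summary (i) focuses "Jonas" (the agent); background thing = the brooch, recipient = Rosa, setting = on Friday. No fact matches that background with a different agent, so 0.
Summary (ii) focuses "on Friday" (the setting); background agent = Jonas, thing = the brooch, recipient = Rosa. Fact (3) matches that background with setting = on Tuesday — refutes (ii).

0, 3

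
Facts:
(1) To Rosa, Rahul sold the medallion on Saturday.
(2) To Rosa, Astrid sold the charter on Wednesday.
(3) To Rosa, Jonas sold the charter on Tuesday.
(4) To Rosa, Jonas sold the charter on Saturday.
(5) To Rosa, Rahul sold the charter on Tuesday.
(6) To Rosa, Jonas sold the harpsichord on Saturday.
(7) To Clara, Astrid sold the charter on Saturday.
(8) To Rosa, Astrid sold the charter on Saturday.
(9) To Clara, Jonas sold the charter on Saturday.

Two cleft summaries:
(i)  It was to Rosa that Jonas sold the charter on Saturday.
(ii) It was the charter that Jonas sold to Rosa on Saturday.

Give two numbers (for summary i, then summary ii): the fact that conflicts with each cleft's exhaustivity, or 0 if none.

9, 6

Summary (i) focuses "Rosa" (the recipient); background same agent, thing, setting (Jonas / the charter / on Saturday). Fact (9) matches that background with recipient = Clara — refutes (i).
Summary (ii) focuses "the charter" (the thing); background same agent, recipient, setting (Jonas / Rosa / on Saturday). Fact (6) matches that background with thing = the harpsichord — refutes (ii).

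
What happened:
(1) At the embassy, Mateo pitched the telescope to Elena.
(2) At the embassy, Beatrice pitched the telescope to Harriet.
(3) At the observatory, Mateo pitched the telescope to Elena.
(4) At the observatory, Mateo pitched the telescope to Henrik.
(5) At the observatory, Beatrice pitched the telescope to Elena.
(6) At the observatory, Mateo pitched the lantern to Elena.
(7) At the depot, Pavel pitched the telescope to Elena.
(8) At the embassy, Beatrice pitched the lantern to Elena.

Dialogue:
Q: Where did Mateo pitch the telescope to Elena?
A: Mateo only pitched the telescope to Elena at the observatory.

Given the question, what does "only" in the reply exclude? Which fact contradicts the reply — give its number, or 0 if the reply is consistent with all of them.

Answering "Where did ...?" puts focus on the setting — here, "at the observatory".
So "only" ranges over settings; the rest (Mateo as agent and the telescope as thing and Elena as recipient) is presupposed.
Fact (1) keeps Mateo as agent and the telescope as thing and Elena as recipient but has setting = at the embassy; that refutes the reply.
(Fact (6) would refute a reading with focus on the thing — but that is not what the question asks.)

1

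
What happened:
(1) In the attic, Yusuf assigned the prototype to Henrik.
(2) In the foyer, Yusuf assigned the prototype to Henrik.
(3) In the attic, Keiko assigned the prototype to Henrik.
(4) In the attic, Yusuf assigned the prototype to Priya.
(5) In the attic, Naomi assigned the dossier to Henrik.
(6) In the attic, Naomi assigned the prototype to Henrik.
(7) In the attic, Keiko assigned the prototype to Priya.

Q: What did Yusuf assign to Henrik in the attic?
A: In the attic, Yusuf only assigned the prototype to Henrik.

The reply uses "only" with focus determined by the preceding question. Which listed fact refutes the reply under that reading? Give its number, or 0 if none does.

0

The question "What did ...?" targets the thing, so in the reply the focus falls on "the prototype".
So "only" ranges over things; the rest (agent = Yusuf, recipient = Henrik, setting = in the attic) is presupposed.
No fact keeps agent = Yusuf, recipient = Henrik, setting = in the attic while changing the thing; every other fact differs on something backgrounded. The reply stands.
(Fact (2) would refute a reading with focus on the setting — but that is not what the question asks.)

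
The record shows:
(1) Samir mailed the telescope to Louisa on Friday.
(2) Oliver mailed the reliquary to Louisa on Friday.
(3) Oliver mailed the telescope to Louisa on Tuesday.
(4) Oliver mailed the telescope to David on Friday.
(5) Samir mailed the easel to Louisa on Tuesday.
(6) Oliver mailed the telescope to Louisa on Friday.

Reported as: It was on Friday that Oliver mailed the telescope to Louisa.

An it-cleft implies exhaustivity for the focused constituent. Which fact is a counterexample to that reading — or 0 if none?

3

The cleft puts "on Friday" in focus and presupposes the open proposition with Oliver as agent and the telescope as thing and Louisa as recipient.
The exhaustive reading says no other setting fits that background.
Fact (3) shares the background but with setting = on Tuesday; exhaustivity is violated.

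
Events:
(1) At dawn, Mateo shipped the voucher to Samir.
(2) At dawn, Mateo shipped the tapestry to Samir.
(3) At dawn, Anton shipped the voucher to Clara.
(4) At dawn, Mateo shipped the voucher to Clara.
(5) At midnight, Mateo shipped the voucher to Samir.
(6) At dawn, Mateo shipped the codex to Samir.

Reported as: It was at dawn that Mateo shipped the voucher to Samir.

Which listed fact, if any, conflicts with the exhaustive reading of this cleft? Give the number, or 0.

5

The cleft puts "at dawn" in focus and presupposes the open proposition with Mateo as agent and the voucher as thing and Samir as recipient.
Exhaustivity: at dawn is the only setting satisfying that background.
But fact (5) also has Mateo as agent and the voucher as thing and Samir as recipient, with setting = at midnight — so the exhaustive reading fails.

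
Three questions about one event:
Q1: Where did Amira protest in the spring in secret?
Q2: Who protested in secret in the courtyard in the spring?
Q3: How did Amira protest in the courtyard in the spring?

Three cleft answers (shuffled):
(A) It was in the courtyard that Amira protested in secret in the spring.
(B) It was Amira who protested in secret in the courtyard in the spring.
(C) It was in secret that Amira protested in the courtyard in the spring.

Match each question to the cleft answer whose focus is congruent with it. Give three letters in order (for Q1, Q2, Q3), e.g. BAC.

Q1 asks about the location; cleft (A) focuses "in the courtyard", which is the location — so Q1 → A.
Q2 asks about the subject (agent); cleft (B) focuses "Amira", which is the subject (agent) — so Q2 → B.
Q3 asks about the manner; cleft (C) focuses "in secret", which is the manner — so Q3 → C.
Mapping: Q1→A, Q2→B, Q3→C.

ABC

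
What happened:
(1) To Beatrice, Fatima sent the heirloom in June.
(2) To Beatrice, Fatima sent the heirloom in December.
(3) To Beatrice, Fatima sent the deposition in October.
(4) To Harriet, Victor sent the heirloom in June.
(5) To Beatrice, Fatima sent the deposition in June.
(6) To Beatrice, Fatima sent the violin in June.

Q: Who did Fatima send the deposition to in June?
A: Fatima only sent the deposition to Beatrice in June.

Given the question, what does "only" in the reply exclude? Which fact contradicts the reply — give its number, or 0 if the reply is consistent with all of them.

0

The question "Who did ... to ...?" targets the recipient, so in the reply the focus falls on "Beatrice".
"Only" then excludes alternative recipients while the background — agent = Fatima, thing = the deposition, setting = in June — is held fixed.
No fact keeps agent = Fatima, thing = the deposition, setting = in June while changing the recipient; every other fact differs on something backgrounded. The reply stands.
(Fact (3) would refute a reading with focus on the setting — but that is not what the question asks.)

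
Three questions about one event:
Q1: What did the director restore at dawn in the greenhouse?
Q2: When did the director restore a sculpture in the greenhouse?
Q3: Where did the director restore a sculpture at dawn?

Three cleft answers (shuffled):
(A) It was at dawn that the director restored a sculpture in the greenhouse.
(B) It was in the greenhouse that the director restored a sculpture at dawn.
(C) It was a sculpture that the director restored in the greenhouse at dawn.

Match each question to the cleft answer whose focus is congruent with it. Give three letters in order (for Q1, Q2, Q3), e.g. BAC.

Q1 asks about the direct object; cleft (C) focuses "a sculpture", which is the direct object — so Q1 → C.
Q2 asks about the time; cleft (A) focuses "at dawn", which is the time — so Q2 → A.
Q3 asks about the location; cleft (B) focuses "in the greenhouse", which is the location — so Q3 → B.
Mapping: Q1→C, Q2→A, Q3→B.

CAB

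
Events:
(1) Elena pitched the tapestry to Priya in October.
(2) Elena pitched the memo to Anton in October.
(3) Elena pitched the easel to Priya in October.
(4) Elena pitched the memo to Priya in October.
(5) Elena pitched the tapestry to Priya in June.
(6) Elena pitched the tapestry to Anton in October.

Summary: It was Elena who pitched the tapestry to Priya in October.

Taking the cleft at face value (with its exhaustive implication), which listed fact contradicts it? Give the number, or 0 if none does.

The cleft puts "Elena" in focus and presupposes the open proposition with same thing, recipient, setting (the tapestry / Priya / in October).
Exhaustivity: Elena is the only agent satisfying that background.
No listed fact matches the background with a different agent. Exhaustivity holds.

0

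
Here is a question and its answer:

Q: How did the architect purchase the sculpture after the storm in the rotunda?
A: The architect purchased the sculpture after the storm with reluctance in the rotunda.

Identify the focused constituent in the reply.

with reluctance

The wh-word "how" asks about the manner.
In the answer, "the architect", "the sculpture", "after the storm" and "in the rotunda" are given — repeated from the question.
The constituent filling the manner gap is "with reluctance"; that is the focus and would carry nuclear stress.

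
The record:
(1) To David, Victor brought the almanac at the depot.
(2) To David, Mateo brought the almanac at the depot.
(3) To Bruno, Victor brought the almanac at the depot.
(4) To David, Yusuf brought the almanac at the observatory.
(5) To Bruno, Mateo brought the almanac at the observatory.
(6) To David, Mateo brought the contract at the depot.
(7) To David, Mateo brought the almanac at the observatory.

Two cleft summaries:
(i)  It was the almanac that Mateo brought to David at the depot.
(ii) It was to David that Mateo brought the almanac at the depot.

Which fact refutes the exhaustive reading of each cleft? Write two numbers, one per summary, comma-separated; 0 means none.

Summary (i) focuses "the almanac" (the thing); background Mateo as agent and David as recipient and at the depot as setting. Fact (6) matches that background with thing = the contract — refutes (i).
Summary (ii) focuses "David" (the recipient); background Mateo as agent and the almanac as thing and at the depot as setting. No fact matches that background with a different recipient, so 0.

6, 0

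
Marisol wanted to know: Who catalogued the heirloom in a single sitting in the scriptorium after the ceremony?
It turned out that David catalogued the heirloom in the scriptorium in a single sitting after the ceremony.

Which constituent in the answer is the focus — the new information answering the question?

David

The wh-word "who" asks about the subject (agent).
In the answer, "the heirloom", "in the scriptorium", "in a single sitting" and "after the ceremony" are given — repeated from the question.
The constituent filling the subject (agent) gap is "David"; that is the focus and would carry nuclear stress.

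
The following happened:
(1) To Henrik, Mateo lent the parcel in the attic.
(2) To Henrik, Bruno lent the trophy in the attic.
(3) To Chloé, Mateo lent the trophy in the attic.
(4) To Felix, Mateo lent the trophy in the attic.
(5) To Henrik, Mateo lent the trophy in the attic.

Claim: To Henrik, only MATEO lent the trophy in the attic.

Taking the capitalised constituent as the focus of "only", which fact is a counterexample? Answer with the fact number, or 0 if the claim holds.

Focus (in capitals) is "Mateo" — the agent. "Only" excludes alternative agents while holding fixed the trophy as thing and Henrik as recipient and in the attic as setting.
Fact (2) shares the background but differs in agent (Bruno) — a counterexample.

2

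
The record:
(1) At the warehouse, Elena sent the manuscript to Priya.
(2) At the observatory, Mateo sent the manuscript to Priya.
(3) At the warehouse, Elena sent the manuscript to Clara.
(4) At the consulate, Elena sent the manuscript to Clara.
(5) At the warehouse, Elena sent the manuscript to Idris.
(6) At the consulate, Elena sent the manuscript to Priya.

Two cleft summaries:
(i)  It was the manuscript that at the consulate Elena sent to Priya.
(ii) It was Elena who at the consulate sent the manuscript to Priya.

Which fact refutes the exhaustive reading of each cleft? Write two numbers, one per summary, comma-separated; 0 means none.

0, 0

(i): focus "the manuscript". No fact shares Elena as agent and Priya as recipient and at the consulate as setting with a different thing. 0.
(ii): focus "Elena". No fact shares the manuscript as thing and Priya as recipient and at the consulate as setting with a different agent. 0.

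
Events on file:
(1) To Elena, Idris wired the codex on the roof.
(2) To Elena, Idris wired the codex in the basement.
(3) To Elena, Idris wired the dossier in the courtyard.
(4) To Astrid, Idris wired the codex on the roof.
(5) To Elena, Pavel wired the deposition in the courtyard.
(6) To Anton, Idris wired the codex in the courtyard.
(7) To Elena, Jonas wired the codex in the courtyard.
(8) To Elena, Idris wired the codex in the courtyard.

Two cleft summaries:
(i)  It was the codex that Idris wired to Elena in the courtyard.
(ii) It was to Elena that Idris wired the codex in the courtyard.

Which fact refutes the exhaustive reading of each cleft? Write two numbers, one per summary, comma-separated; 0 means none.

3, 6

Summary (i) focuses "the codex" (the thing); background Idris as agent and Elena as recipient and in the courtyard as setting. Fact (3) matches that background with thing = the dossier — refutes (i).
Summary (ii) focuses "Elena" (the recipient); background Idris as agent and the codex as thing and in the courtyard as setting. Fact (6) matches that background with recipient = Anton — refutes (ii).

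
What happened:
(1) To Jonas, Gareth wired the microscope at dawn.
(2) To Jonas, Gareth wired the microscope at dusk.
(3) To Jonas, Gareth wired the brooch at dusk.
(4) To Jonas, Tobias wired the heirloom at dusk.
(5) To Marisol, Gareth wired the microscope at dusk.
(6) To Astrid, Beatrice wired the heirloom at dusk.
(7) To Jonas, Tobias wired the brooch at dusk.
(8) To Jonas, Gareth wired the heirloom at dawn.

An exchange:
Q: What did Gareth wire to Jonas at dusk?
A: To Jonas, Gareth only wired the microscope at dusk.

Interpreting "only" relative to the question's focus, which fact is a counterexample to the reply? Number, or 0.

The question "What did ...?" targets the thing, so in the reply the focus falls on "the microscope".
So "only" ranges over things; the rest (same agent, recipient, setting (Gareth / Jonas / at dusk)) is presupposed.
Fact (3) shares the background with a different thing (the brooch) — counterexample.
(Fact (1) would refute a reading with focus on the setting — but that is not what the question asks.)

3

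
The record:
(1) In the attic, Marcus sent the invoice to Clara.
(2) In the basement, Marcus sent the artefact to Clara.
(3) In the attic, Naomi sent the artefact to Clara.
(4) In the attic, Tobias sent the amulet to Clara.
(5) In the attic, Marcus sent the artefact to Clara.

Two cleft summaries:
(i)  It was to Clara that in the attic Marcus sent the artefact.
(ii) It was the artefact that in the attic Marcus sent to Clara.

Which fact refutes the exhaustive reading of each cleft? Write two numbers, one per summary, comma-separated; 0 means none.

(i): focus "Clara". No fact shares agent = Marcus, thing = the artefact, setting = in the attic with a different recipient. 0.
(ii): focus "the artefact". Looking for agent = Marcus, recipient = Clara, setting = in the attic with some other thing — fact (1) has the invoice there. Refuted.

0, 1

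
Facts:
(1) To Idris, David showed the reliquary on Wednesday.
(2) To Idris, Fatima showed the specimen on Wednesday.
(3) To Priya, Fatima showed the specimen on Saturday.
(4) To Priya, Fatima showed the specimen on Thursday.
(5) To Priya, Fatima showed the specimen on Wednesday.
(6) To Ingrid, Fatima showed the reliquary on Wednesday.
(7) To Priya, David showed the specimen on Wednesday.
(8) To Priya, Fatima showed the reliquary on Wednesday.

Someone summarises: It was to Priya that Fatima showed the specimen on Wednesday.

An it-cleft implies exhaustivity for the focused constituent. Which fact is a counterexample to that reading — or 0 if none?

Focus of the cleft: "Priya" (the recipient). Presupposed background: same agent, thing, setting (Fatima / the specimen / on Wednesday).
Exhaustivity: Priya is the only recipient satisfying that background.
Fact (2) shares the background but with recipient = Idris; exhaustivity is violated.

2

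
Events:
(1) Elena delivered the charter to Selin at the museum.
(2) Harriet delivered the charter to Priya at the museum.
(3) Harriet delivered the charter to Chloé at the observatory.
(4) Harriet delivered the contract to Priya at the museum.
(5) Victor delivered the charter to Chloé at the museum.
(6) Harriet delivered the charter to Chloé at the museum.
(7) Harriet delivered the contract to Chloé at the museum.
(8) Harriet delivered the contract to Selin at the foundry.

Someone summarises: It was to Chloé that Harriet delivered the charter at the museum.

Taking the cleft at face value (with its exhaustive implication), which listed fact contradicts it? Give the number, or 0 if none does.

2

Focus of the cleft: "Chloé" (the recipient). Presupposed background: same agent, thing, setting (Harriet / the charter / at the museum).
The exhaustive reading says no other recipient fits that background.
But fact (2) also has same agent, thing, setting (Harriet / the charter / at the museum), with recipient = Priya — so the exhaustive reading fails.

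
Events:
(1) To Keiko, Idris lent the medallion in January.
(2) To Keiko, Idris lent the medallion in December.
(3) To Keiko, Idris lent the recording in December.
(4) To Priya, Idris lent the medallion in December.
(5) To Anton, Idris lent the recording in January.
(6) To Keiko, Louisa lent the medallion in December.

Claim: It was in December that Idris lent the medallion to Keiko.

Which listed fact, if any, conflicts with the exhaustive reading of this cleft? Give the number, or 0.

Focus of the cleft: "in December" (the setting). Presupposed background: Idris as agent and the medallion as thing and Keiko as recipient.
Exhaustivity: in December is the only setting satisfying that background.
But fact (1) also has Idris as agent and the medallion as thing and Keiko as recipient, with setting = in January — so the exhaustive reading fails.

1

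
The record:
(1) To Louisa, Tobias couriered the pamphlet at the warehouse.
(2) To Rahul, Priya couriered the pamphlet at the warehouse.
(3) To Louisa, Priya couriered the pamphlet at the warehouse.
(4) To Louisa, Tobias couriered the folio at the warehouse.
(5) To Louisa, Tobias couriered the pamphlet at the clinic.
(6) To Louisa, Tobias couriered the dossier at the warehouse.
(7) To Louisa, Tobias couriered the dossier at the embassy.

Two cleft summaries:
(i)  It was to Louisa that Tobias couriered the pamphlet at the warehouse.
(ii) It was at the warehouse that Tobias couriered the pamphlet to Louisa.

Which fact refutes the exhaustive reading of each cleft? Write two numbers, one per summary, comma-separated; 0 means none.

0, 5

(i): focus "Louisa". No fact shares agent = Tobias, thing = the pamphlet, setting = at the warehouse with a different recipient. 0.
(ii): focus "at the warehouse". Looking for agent = Tobias, thing = the pamphlet, recipient = Louisa with some other setting — fact (5) has at the clinic there. Refuted.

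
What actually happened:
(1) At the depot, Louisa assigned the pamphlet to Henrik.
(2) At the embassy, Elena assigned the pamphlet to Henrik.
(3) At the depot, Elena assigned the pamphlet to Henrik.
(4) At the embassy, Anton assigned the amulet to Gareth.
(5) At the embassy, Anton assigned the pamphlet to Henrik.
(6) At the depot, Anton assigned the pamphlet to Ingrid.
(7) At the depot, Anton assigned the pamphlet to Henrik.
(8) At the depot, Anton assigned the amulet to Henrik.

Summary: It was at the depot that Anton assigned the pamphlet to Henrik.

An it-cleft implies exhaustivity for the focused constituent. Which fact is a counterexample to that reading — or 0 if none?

Focus of the cleft: "at the depot" (the setting). Presupposed background: Anton as agent and the pamphlet as thing and Henrik as recipient.
Exhaustivity: at the depot is the only setting satisfying that background.
Fact (5) shares the background but with setting = at the embassy; exhaustivity is violated.

5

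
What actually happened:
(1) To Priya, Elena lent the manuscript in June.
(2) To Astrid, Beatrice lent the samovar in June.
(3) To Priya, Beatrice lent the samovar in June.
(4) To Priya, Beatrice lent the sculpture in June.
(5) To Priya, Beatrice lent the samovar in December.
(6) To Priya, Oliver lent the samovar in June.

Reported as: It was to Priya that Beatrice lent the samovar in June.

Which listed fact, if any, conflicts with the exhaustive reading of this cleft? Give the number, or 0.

Focus of the cleft: "Priya" (the recipient). Presupposed background: same agent, thing, setting (Beatrice / the samovar / in June).
Exhaustivity: Priya is the only recipient satisfying that background.
But fact (2) also has same agent, thing, setting (Beatrice / the samovar / in June), with recipient = Astrid — so the exhaustive reading fails.

2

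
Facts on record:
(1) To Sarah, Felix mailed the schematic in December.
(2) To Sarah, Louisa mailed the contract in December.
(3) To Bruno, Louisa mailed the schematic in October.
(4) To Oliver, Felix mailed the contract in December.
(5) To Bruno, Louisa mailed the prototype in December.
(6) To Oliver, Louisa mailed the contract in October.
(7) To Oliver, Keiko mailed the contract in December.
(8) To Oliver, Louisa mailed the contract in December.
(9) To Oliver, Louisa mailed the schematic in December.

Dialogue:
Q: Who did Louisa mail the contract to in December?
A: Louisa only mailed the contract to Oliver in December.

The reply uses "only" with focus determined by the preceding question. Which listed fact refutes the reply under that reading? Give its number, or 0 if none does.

The question "Who did ... to ...?" targets the recipient, so in the reply the focus falls on "Oliver".
So "only" ranges over recipients; the rest (agent = Louisa, thing = the contract, setting = in December) is presupposed.
Fact (2) keeps agent = Louisa, thing = the contract, setting = in December but has recipient = Sarah; that refutes the reply.
(Fact (9) would refute a reading with focus on the thing — but that is not what the question asks.)

2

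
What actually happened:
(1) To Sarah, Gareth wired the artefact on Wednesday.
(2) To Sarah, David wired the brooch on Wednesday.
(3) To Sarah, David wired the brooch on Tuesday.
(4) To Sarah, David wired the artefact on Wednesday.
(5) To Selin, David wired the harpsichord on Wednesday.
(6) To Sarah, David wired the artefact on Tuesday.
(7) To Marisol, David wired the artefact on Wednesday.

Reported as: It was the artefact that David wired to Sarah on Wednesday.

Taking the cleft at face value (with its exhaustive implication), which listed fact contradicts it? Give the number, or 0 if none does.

The cleft puts "the artefact" in focus and presupposes the open proposition with agent = David, recipient = Sarah, setting = on Wednesday.
Exhaustivity: the artefact is the only thing satisfying that background.
Fact (2) shares the background but with thing = the brooch; exhaustivity is violated.

2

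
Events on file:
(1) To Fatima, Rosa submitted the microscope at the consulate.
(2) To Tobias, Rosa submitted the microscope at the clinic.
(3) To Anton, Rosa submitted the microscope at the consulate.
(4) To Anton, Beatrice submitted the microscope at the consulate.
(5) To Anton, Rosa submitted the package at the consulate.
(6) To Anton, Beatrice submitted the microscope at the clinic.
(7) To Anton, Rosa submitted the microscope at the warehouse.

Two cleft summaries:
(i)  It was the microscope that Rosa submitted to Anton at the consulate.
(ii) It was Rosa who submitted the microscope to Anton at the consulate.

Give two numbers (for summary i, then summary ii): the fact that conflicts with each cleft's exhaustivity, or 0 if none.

5, 4

(i): focus "the microscope". Looking for agent = Rosa, recipient = Anton, setting = at the consulate with some other thing — fact (5) has the package there. Refuted.
(ii): focus "Rosa". Looking for thing = the microscope, recipient = Anton, setting = at the consulate with some other agent — fact (4) has Beatrice there. Refuted.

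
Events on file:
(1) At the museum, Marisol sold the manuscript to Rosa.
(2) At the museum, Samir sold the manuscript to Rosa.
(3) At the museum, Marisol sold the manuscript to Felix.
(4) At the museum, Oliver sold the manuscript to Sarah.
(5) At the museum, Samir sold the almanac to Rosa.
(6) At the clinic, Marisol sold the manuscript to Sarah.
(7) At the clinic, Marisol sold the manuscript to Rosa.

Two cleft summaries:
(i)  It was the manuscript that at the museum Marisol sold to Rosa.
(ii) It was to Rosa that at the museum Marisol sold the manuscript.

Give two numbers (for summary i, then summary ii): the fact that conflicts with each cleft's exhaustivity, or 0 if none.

0, 3

(i): focus "the manuscript". No fact shares same agent, recipient, setting (Marisol / Rosa / at the museum) with a different thing. 0.
(ii): focus "Rosa". Looking for same agent, thing, setting (Marisol / the manuscript / at the museum) with some other recipient — fact (3) has Felix there. Refuted.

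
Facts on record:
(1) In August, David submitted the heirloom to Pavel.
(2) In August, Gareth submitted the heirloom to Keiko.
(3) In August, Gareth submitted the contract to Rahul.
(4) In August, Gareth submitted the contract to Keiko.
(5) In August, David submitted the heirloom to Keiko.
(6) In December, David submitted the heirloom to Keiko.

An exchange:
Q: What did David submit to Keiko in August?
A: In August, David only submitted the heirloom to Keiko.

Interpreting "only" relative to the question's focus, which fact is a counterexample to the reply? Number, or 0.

Answering "What did ...?" puts focus on the thing — here, "the heirloom".
"Only" then excludes alternative things while the background — agent = David, recipient = Keiko, setting = in August — is held fixed.
No listed fact shares that background with another thing. Nothing contradicts the reply.
(Fact (1) would refute a reading with focus on the recipient — but that is not what the question asks.)

0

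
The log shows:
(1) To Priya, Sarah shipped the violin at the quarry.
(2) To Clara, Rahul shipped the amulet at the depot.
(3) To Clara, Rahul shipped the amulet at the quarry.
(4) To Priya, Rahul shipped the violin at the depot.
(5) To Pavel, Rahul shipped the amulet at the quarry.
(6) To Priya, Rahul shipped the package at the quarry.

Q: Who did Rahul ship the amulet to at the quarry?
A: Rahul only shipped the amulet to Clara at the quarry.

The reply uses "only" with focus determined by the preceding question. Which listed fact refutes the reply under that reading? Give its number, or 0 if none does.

The question "Who did ... to ...?" targets the recipient, so in the reply the focus falls on "Clara".
"Only" then excludes alternative recipients while the background — Rahul as agent and the amulet as thing and at the quarry as setting — is held fixed.
Fact (5) shares the background with a different recipient (Pavel) — counterexample.
(Fact (2) would refute a reading with focus on the setting — but that is not what the question asks.)

5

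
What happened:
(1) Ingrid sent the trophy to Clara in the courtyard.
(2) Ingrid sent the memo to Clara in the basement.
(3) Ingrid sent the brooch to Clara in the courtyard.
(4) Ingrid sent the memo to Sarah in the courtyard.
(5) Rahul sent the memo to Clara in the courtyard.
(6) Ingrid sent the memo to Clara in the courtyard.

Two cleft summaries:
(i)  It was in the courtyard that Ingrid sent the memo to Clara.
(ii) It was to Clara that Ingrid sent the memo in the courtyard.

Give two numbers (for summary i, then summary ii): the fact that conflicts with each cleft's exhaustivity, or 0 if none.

2, 4

Summary (i) focuses "in the courtyard" (the setting); background same agent, thing, recipient (Ingrid / the memo / Clara). Fact (2) matches that background with setting = in the basement — refutes (i).
Summary (ii) focuses "Clara" (the recipient); background same agent, thing, setting (Ingrid / the memo / in the courtyard). Fact (4) matches that background with recipient = Sarah — refutes (ii).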